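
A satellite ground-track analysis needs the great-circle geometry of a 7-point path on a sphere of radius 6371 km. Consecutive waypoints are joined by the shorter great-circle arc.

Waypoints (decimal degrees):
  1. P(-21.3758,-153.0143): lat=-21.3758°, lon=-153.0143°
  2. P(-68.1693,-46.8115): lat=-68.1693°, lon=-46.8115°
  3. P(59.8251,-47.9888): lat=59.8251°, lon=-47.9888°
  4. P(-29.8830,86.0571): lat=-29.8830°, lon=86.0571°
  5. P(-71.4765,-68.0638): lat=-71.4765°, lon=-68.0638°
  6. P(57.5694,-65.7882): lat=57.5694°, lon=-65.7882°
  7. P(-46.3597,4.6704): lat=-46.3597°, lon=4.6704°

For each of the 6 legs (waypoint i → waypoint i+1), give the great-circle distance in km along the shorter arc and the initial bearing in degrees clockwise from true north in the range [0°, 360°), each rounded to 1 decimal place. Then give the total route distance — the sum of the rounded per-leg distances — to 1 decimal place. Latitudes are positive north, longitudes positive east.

Leg 1: dist=8452.1 km, bearing=158.4°
Leg 2: dist=14232.6 km, bearing=359.2°
Leg 3: dist=15255.8 km, bearing=66.5°
Leg 4: dist=8564.4 km, bearing=188.2°
Leg 5: dist=14350.4 km, bearing=1.6°
Leg 6: dist=13248.4 km, bearing=131.9°
Total: 74103.7 km

Leg 1: φ1=-0.3730781, φ2=-1.1897787, Δφ=-0.8167006, Δλ=1.8535885 rad; a=sin²(Δφ/2)+cosφ1·cosφ2·sin²(Δλ/2)=0.3791406932; c=2·atan2(√a, √(1-a))=1.326659731; dist=6371·c=8452.149 ≈ 8452.1 km; running total=8452.1 km
Leg 1 bearing: y=sinΔλ·cosφ2=0.35709481, x=cosφ1·sinφ2-sinφ1·cosφ2·cosΔλ=-0.90225019; θ=atan2(y, x)=158.4072° ≈ 158.4°
Leg 2: φ1=-1.1897787, φ2=1.0441450, Δφ=2.2339237, Δλ=-0.0205478 rad; a=sin²(Δφ/2)+cosφ1·cosφ2·sin²(Δλ/2)=0.8078119554; c=2·atan2(√a, √(1-a))=2.233973773; dist=6371·c=14232.647 ≈ 14232.6 km; running total=22684.7 km
Leg 2 bearing: y=sinΔλ·cosφ2=-0.01032743, x=cosφ1·sinφ2-sinφ1·cosφ2·cosΔλ=0.78797243; θ=atan2(y, x)=-0.7509° <0 so +360° → 359.2491° ≈ 359.2°
Leg 3: φ1=1.0441450, φ2=-0.5215567, Δφ=-1.5657017, Δλ=2.3395423 rad; a=sin²(Δφ/2)+cosφ1·cosφ2·sin²(Δλ/2)=0.8668548045; c=2·atan2(√a, √(1-a))=2.394561922; dist=6371·c=15255.754 ≈ 15255.8 km; running total=37940.5 km
Leg 3 bearing: y=sinΔλ·cosφ2=0.62321699, x=cosφ1·sinφ2-sinφ1·cosφ2·cosΔλ=0.27068577; θ=atan2(y, x)=66.5229° ≈ 66.5°
Leg 4: φ1=-0.5215567, φ2=-1.2475003, Δφ=-0.7259435, Δλ=-2.6899172 rad; a=sin²(Δφ/2)+cosφ1·cosφ2·sin²(Δλ/2)=0.3877061157; c=2·atan2(√a, √(1-a))=1.344276350; dist=6371·c=8564.385 ≈ 8564.4 km; running total=46504.9 km
Leg 4 bearing: y=sinΔλ·cosφ2=-0.13866487, x=cosφ1·sinφ2-sinφ1·cosφ2·cosΔλ=-0.96453740; θ=atan2(y, x)=-171.8190° <0 so +360° → 188.1810° ≈ 188.2°
Leg 5: φ1=-1.2475003, φ2=1.0047756, Δφ=2.2522758, Δλ=0.0397167 rad; a=sin²(Δφ/2)+cosφ1·cosφ2·sin²(Δλ/2)=0.8150385608; c=2·atan2(√a, √(1-a))=2.252448850; dist=6371·c=14350.352 ≈ 14350.4 km; running total=60855.3 km
Leg 5 bearing: y=sinΔλ·cosφ2=0.02129359, x=cosφ1·sinφ2-sinφ1·cosφ2·cosΔλ=0.77624056; θ=atan2(y, x)=1.5713° ≈ 1.6°
Leg 6: φ1=1.0047756, φ2=-0.8091294, Δφ=-1.8139050, Δλ=1.2297346 rad; a=sin²(Δφ/2)+cosφ1·cosφ2·sin²(Δλ/2)=0.7435137345; c=2·atan2(√a, √(1-a))=2.079479384; dist=6371·c=13248.363 ≈ 13248.4 km; running total=74103.7 km
Leg 6 bearing: y=sinΔλ·cosφ2=0.65037735, x=cosφ1·sinφ2-sinφ1·cosφ2·cosΔλ=-0.58293529; θ=atan2(y, x)=131.8700° ≈ 131.9°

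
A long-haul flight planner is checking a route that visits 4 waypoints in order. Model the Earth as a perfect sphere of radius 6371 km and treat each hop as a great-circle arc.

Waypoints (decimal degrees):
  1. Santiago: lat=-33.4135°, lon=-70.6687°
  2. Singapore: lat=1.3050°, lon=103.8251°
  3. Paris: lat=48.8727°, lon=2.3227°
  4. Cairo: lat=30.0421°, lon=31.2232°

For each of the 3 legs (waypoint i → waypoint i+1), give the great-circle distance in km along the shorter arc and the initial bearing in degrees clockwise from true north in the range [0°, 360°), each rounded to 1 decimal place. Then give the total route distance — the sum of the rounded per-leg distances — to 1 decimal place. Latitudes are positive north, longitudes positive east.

Leg 1: φ1=-0.5831756, φ2=0.0227765, Δφ=0.6059521, Δλ=3.0454913 rad; a=sin²(Δφ/2)+cosφ1·cosφ2·sin²(Δλ/2)=0.9215962688; c=2·atan2(√a, √(1-a))=2.573990554; dist=6371·c=16398.894 ≈ 16398.9 km; running total=16398.9 km
Leg 1 bearing: y=sinΔλ·cosφ2=0.09592858, x=cosφ1·sinφ2-sinφ1·cosφ2·cosΔλ=-0.52898398; θ=atan2(y, x)=169.7214° ≈ 169.7°
Leg 2: φ1=0.0227765, φ2=0.8529895, Δφ=0.8302130, Δλ=-1.7715511 rad; a=sin²(Δφ/2)+cosφ1·cosφ2·sin²(Δλ/2)=0.5569845702; c=2·atan2(√a, √(1-a))=1.685013644; dist=6371·c=10735.222 ≈ 10735.2 km; running total=27134.1 km
Leg 2 bearing: y=sinΔλ·cosφ2=-0.64452452, x=cosφ1·sinφ2-sinφ1·cosφ2·cosΔλ=0.75604178; θ=atan2(y, x)=-40.4475° <0 so +360° → 319.5525° ≈ 319.6°
Leg 3: φ1=0.8529895, φ2=0.5243336, Δφ=-0.3286560, Δλ=0.5044089 rad; a=sin²(Δφ/2)+cosφ1·cosφ2·sin²(Δλ/2)=0.0622162467; c=2·atan2(√a, √(1-a))=0.504187029; dist=6371·c=3212.176 ≈ 3212.2 km; running total=30346.3 km
Leg 3 bearing: y=sinΔλ·cosφ2=0.41836377, x=cosφ1·sinφ2-sinφ1·cosφ2·cosΔλ=-0.24156428; θ=atan2(y, x)=120.0022° ≈ 120.0°

Leg 1: dist=16398.9 km, bearing=169.7°
Leg 2: dist=10735.2 km, bearing=319.6°
Leg 3: dist=3212.2 km, bearing=120.0°
Total: 30346.3 km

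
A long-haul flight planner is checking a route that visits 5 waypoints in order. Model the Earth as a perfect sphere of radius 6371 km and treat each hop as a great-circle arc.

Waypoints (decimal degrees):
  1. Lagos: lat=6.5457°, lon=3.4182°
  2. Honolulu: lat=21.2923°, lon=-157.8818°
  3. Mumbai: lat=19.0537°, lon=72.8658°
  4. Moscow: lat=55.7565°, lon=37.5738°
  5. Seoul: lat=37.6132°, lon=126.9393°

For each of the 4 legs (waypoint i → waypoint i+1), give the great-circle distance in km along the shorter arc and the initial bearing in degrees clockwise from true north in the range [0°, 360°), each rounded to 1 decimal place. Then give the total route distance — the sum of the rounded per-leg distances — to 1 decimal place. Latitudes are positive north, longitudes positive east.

Leg 1: dist=16307.6 km, bearing=327.1°
Leg 2: dist=12901.0 km, bearing=305.5°
Leg 3: dist=5031.7 km, bearing=332.8°
Leg 4: dist=6601.8 km, bearing=67.0°
Total: 40842.1 km

Leg 1: φ1=0.1142440, φ2=0.3716207, Δφ=0.2573767, Δλ=-2.8152161 rad; a=sin²(Δφ/2)+cosφ1·cosφ2·sin²(Δλ/2)=0.9177028985; c=2·atan2(√a, √(1-a))=2.559667003; dist=6371·c=16307.638 ≈ 16307.6 km; running total=16307.6 km
Leg 1 bearing: y=sinΔλ·cosφ2=-0.29872796, x=cosφ1·sinφ2-sinφ1·cosφ2·cosΔλ=0.46136619; θ=atan2(y, x)=-32.9225° <0 so +360° → 327.0775° ≈ 327.1°
Leg 2: φ1=0.3716207, φ2=0.3325498, Δφ=-0.0390709, Δλ=4.0273054 rad; a=sin²(Δφ/2)+cosφ1·cosφ2·sin²(Δλ/2)=0.7193517979; c=2·atan2(√a, √(1-a))=2.024951849; dist=6371·c=12900.968 ≈ 12901.0 km; running total=29208.6 km
Leg 2 bearing: y=sinΔλ·cosφ2=-0.73194096, x=cosφ1·sinφ2-sinφ1·cosφ2·cosΔλ=0.52134593; θ=atan2(y, x)=-54.5385° <0 so +360° → 305.4615° ≈ 305.5°
Leg 3: φ1=0.3325498, φ2=0.9731345, Δφ=0.6405847, Δλ=-0.6159616 rad; a=sin²(Δφ/2)+cosφ1·cosφ2·sin²(Δλ/2)=0.1480018707; c=2·atan2(√a, √(1-a))=0.789787488; dist=6371·c=5031.736 ≈ 5031.7 km; running total=34240.3 km
Leg 3 bearing: y=sinΔλ·cosφ2=-0.32510280, x=cosφ1·sinφ2-sinφ1·cosφ2·cosΔλ=0.63142493; θ=atan2(y, x)=-27.2427° <0 so +360° → 332.7573° ≈ 332.8°
Leg 4: φ1=0.9731345, φ2=0.6564742, Δφ=-0.3166603, Δλ=1.5597222 rad; a=sin²(Δφ/2)+cosφ1·cosφ2·sin²(Δλ/2)=0.2452671174; c=2·atan2(√a, √(1-a))=1.036232500; dist=6371·c=6601.837 ≈ 6601.8 km; running total=40842.1 km
Leg 4 bearing: y=sinΔλ·cosφ2=0.79210048, x=cosφ1·sinφ2-sinφ1·cosφ2·cosΔλ=0.33618664; θ=atan2(y, x)=67.0025° ≈ 67.0°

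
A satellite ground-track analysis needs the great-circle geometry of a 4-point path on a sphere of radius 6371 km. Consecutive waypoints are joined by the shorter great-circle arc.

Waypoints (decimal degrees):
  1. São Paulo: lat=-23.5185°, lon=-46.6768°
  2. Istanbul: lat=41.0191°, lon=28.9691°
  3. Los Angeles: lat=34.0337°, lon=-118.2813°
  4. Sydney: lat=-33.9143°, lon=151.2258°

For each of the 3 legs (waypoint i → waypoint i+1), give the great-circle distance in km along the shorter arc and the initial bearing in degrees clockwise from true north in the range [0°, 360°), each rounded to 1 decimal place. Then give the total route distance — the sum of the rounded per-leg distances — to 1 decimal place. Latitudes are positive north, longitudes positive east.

Leg 1: dist=10584.2 km, bearing=47.2°
Leg 2: dist=11021.9 km, bearing=333.0°
Leg 3: dist=12070.6 km, bearing=241.1°
Total: 33676.7 km

Leg 1: φ1=-0.4104753, φ2=0.7159184, Δφ=1.1263936, Δλ=1.3202700 rad; a=sin²(Δφ/2)+cosφ1·cosφ2·sin²(Δλ/2)=0.5451933572; c=2·atan2(√a, √(1-a))=1.661306569; dist=6371·c=10584.184 ≈ 10584.2 km; running total=10584.2 km
Leg 1 bearing: y=sinΔλ·cosφ2=0.73093720, x=cosφ1·sinφ2-sinφ1·cosφ2·cosΔλ=0.67643259; θ=atan2(y, x)=47.2178° ≈ 47.2°
Leg 2: φ1=0.7159184, φ2=0.5940001, Δφ=-0.1219182, Δλ=-2.5700043 rad; a=sin²(Δφ/2)+cosφ1·cosφ2·sin²(Δλ/2)=0.5792701656; c=2·atan2(√a, √(1-a))=1.730008437; dist=6371·c=11021.884 ≈ 11021.9 km; running total=21606.1 km
Leg 2 bearing: y=sinΔλ·cosφ2=-0.44830529, x=cosφ1·sinφ2-sinφ1·cosφ2·cosΔλ=0.87970866; θ=atan2(y, x)=-27.0037° <0 so +360° → 332.9963° ≈ 333.0°
Leg 3: φ1=0.5940001, φ2=-0.5919162, Δφ=-1.1859163, Δλ=4.7037863 rad; a=sin²(Δφ/2)+cosφ1·cosφ2·sin²(Δλ/2)=0.6590955860; c=2·atan2(√a, √(1-a))=1.894617209; dist=6371·c=12070.606 ≈ 12070.6 km; running total=33676.7 km
Leg 3 bearing: y=sinΔλ·cosφ2=-0.82984235, x=cosφ1·sinφ2-sinφ1·cosφ2·cosΔλ=-0.45838418; θ=atan2(y, x)=-118.9152° <0 so +360° → 241.0848° ≈ 241.1°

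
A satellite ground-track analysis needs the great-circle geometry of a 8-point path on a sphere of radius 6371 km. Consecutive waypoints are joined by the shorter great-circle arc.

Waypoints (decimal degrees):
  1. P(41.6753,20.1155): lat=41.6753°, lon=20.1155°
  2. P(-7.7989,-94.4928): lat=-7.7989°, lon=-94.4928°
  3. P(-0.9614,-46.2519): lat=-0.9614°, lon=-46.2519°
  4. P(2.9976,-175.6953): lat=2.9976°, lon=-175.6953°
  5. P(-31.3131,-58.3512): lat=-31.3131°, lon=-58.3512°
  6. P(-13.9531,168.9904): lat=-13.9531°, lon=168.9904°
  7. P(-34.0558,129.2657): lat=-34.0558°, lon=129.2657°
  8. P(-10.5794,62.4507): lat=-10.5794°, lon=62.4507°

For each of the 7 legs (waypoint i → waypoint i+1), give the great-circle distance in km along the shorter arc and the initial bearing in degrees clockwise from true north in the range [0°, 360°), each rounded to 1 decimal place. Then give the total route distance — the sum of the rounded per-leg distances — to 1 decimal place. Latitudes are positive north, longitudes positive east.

Leg 1: φ1=0.7273712, φ2=-0.1361165, Δφ=-0.8634877, Δλ=-2.0002922 rad; a=sin²(Δφ/2)+cosφ1·cosφ2·sin²(Δλ/2)=0.6991888820; c=2·atan2(√a, √(1-a))=1.980543850; dist=6371·c=12618.045 ≈ 12618.0 km; running total=12618.0 km
Leg 1 bearing: y=sinΔλ·cosφ2=-0.90076633, x=cosφ1·sinφ2-sinφ1·cosφ2·cosΔλ=0.17296007; θ=atan2(y, x)=-79.1307° <0 so +360° → 280.8693° ≈ 280.9°
Leg 2: φ1=-0.1361165, φ2=-0.0167796, Δφ=0.1193369, Δλ=0.8419625 rad; a=sin²(Δφ/2)+cosφ1·cosφ2·sin²(Δλ/2)=0.1689880582; c=2·atan2(√a, √(1-a))=0.847280402; dist=6371·c=5398.023 ≈ 5398.0 km; running total=18016.0 km
Leg 2 bearing: y=sinΔλ·cosφ2=0.74584660, x=cosφ1·sinφ2-sinφ1·cosφ2·cosΔλ=0.07373759; θ=atan2(y, x)=84.3538° ≈ 84.4°
Leg 3: φ1=-0.0167796, φ2=0.0523180, Δφ=0.0690976, Δλ=-2.2592135 rad; a=sin²(Δφ/2)+cosφ1·cosφ2·sin²(Δλ/2)=0.8176172447; c=2·atan2(√a, √(1-a))=2.259108426; dist=6371·c=14392.780 ≈ 14392.8 km; running total=32408.8 km
Leg 3 bearing: y=sinΔλ·cosφ2=-0.77119591, x=cosφ1·sinφ2-sinφ1·cosφ2·cosΔλ=0.04164151; θ=atan2(y, x)=-86.9093° <0 so +360° → 273.0907° ≈ 273.1°
Leg 4: φ1=0.0523180, φ2=-0.5465167, Δφ=-0.5988347, Δλ=2.0480409 rad; a=sin²(Δφ/2)+cosφ1·cosφ2·sin²(Δλ/2)=0.7095339782; c=2·atan2(√a, √(1-a))=2.003214873; dist=6371·c=12762.482 ≈ 12762.5 km; running total=45171.3 km
Leg 4 bearing: y=sinΔλ·cosφ2=0.75887945, x=cosφ1·sinφ2-sinφ1·cosφ2·cosΔλ=-0.49848173; θ=atan2(y, x)=123.2995° ≈ 123.3°
Leg 5: φ1=-0.5465167, φ2=-0.2435275, Δφ=0.3029892, Δλ=3.9678594 rad; a=sin²(Δφ/2)+cosφ1·cosφ2·sin²(Δλ/2)=0.7182617072; c=2·atan2(√a, √(1-a))=2.022527170; dist=6371·c=12885.521 ≈ 12885.5 km; running total=58056.8 km
Leg 5 bearing: y=sinΔλ·cosφ2=-0.71370745, x=cosφ1·sinφ2-sinφ1·cosφ2·cosΔλ=-0.54778553; θ=atan2(y, x)=-127.5070° <0 so +360° → 232.4930° ≈ 232.5°
Leg 6: φ1=-0.2435275, φ2=-0.5943858, Δφ=-0.3508583, Δλ=-0.6933268 rad; a=sin²(Δφ/2)+cosφ1·cosφ2·sin²(Δλ/2)=0.1232784588; c=2·atan2(√a, √(1-a))=0.717513319; dist=6371·c=4571.277 ≈ 4571.3 km; running total=62628.1 km
Leg 6 bearing: y=sinΔλ·cosφ2=-0.52948915, x=cosφ1·sinφ2-sinφ1·cosφ2·cosΔλ=-0.38982658; θ=atan2(y, x)=-126.3617° <0 so +360° → 233.6383° ≈ 233.6°
Leg 7: φ1=-0.5943858, φ2=-0.1846454, Δφ=0.4097405, Δλ=-1.1661417 rad; a=sin²(Δφ/2)+cosφ1·cosφ2·sin²(Δλ/2)=0.2882755705; c=2·atan2(√a, √(1-a))=1.133547355; dist=6371·c=7221.830 ≈ 7221.8 km; running total=69849.9 km
Leg 7 bearing: y=sinΔλ·cosφ2=-0.90361270, x=cosφ1·sinφ2-sinφ1·cosφ2·cosΔλ=0.06461547; θ=atan2(y, x)=-85.9099° <0 so +360° → 274.0901° ≈ 274.1°

Leg 1: dist=12618.0 km, bearing=280.9°
Leg 2: dist=5398.0 km, bearing=84.4°
Leg 3: dist=14392.8 km, bearing=273.1°
Leg 4: dist=12762.5 km, bearing=123.3°
Leg 5: dist=12885.5 km, bearing=232.5°
Leg 6: dist=4571.3 km, bearing=233.6°
Leg 7: dist=7221.8 km, bearing=274.1°
Total: 69849.9 km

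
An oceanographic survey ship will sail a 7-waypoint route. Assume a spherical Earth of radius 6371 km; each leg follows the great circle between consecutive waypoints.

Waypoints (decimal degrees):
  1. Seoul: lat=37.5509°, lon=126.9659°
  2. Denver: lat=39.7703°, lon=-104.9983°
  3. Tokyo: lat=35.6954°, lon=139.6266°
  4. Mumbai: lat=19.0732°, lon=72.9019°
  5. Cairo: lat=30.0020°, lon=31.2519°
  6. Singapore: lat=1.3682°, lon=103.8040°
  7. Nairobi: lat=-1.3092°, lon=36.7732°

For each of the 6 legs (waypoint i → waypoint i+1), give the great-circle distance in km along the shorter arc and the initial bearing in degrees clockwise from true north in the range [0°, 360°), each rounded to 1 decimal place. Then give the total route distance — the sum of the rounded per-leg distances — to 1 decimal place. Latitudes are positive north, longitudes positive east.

Leg 1: dist=9915.7 km, bearing=37.3°
Leg 2: dist=9332.5 km, bearing=312.4°
Leg 3: dist=6716.0 km, bearing=273.1°
Leg 4: dist=4358.6 km, bearing=294.4°
Leg 5: dist=8255.6 km, bearing=97.7°
Leg 6: dist=7458.7 km, bearing=268.0°
Total: 46037.1 km

Leg 1: φ1=0.6553868, φ2=0.6941227, Δφ=0.0387358, Δλ=-4.0485390 rad; a=sin²(Δφ/2)+cosφ1·cosφ2·sin²(Δλ/2)=0.4927908849; c=2·atan2(√a, √(1-a))=1.556377597; dist=6371·c=9915.682 ≈ 9915.7 km; running total=9915.7 km
Leg 1 bearing: y=sinΔλ·cosφ2=0.60538128, x=cosφ1·sinφ2-sinφ1·cosφ2·cosΔλ=0.79580502; θ=atan2(y, x)=37.2608° ≈ 37.3°
Leg 2: φ1=0.6941227, φ2=0.6230023, Δφ=-0.0711204, Δλ=4.2695099 rad; a=sin²(Δφ/2)+cosφ1·cosφ2·sin²(Δλ/2)=0.4471233813; c=2·atan2(√a, √(1-a))=1.464844971; dist=6371·c=9332.527 ≈ 9332.5 km; running total=19248.2 km
Leg 2 bearing: y=sinΔλ·cosφ2=-0.73377735, x=cosφ1·sinφ2-sinφ1·cosφ2·cosΔλ=0.67110883; θ=atan2(y, x)=-47.5541° <0 so +360° → 312.4459° ≈ 312.4°
Leg 3: φ1=0.6230023, φ2=0.3328901, Δφ=-0.2901121, Δλ=-1.1645657 rad; a=sin²(Δφ/2)+cosφ1·cosφ2·sin²(Δλ/2)=0.2530193552; c=2·atan2(√a, √(1-a))=1.054156530; dist=6371·c=6716.031 ≈ 6716.0 km; running total=25964.2 km
Leg 3 bearing: y=sinΔλ·cosφ2=-0.86818646, x=cosφ1·sinφ2-sinφ1·cosφ2·cosΔλ=0.04748166; θ=atan2(y, x)=-86.8696° <0 so +360° → 273.1304° ≈ 273.1°
Leg 4: φ1=0.3328901, φ2=0.5236337, Δφ=0.1907435, Δλ=-0.7269296 rad; a=sin²(Δφ/2)+cosφ1·cosφ2·sin²(Δλ/2)=0.1125147601; c=2·atan2(√a, √(1-a))=0.684127943; dist=6371·c=4358.579 ≈ 4358.6 km; running total=30322.8 km
Leg 4 bearing: y=sinΔλ·cosφ2=-0.57553030, x=cosφ1·sinφ2-sinφ1·cosφ2·cosΔλ=0.26112379; θ=atan2(y, x)=-65.5957° <0 so +360° → 294.4043° ≈ 294.4°
Leg 5: φ1=0.5236337, φ2=0.0238796, Δφ=-0.4997541, Δλ=1.2662730 rad; a=sin²(Δφ/2)+cosφ1·cosφ2·sin²(Δλ/2)=0.3642360847; c=2·atan2(√a, √(1-a))=1.295816179; dist=6371·c=8255.645 ≈ 8255.6 km; running total=38578.4 km
Leg 5 bearing: y=sinΔλ·cosφ2=0.95371801, x=cosφ1·sinφ2-sinφ1·cosφ2·cosΔλ=-0.12920759; θ=atan2(y, x)=97.7153° ≈ 97.7°
Leg 6: φ1=0.0238796, φ2=-0.0228499, Δφ=-0.0467294, Δλ=-1.1699082 rad; a=sin²(Δφ/2)+cosφ1·cosφ2·sin²(Δλ/2)=0.3052612002; c=2·atan2(√a, √(1-a))=1.170731990; dist=6371·c=7458.734 ≈ 7458.7 km; running total=46037.1 km
Leg 6 bearing: y=sinΔλ·cosφ2=-0.92047441, x=cosφ1·sinφ2-sinφ1·cosφ2·cosΔλ=-0.03215671; θ=atan2(y, x)=-92.0008° <0 so +360° → 267.9992° ≈ 268.0°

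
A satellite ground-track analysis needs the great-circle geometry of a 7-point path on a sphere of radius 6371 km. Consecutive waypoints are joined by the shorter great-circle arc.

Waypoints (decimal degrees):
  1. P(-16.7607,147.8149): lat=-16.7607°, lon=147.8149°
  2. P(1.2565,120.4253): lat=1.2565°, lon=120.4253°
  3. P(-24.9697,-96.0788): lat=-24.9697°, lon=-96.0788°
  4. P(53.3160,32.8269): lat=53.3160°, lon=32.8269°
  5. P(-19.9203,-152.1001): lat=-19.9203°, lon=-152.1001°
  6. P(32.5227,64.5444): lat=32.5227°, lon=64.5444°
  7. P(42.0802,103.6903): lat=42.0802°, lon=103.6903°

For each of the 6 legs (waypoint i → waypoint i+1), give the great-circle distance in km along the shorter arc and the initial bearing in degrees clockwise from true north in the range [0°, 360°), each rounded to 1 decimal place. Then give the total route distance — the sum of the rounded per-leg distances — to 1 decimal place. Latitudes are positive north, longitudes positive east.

Leg 1: φ1=-0.2925294, φ2=0.0219301, Δφ=0.3144595, Δλ=-0.4780387 rad; a=sin²(Δφ/2)+cosφ1·cosφ2·sin²(Δλ/2)=0.0781746234; c=2·atan2(√a, √(1-a))=0.566749212; dist=6371·c=3610.759 ≈ 3610.8 km; running total=3610.8 km
Leg 1 bearing: y=sinΔλ·cosφ2=-0.45992801, x=cosφ1·sinφ2-sinφ1·cosφ2·cosΔλ=0.27698309; θ=atan2(y, x)=-58.9423° <0 so +360° → 301.0577° ≈ 301.1°
Leg 2: φ1=0.0219301, φ2=-0.4358035, Δφ=-0.4577335, Δλ=-3.7787094 rad; a=sin²(Δφ/2)+cosφ1·cosφ2·sin²(Δλ/2)=0.8688821383; c=2·atan2(√a, √(1-a))=2.400548767; dist=6371·c=15293.896 ≈ 15293.9 km; running total=18904.7 km
Leg 2 bearing: y=sinΔλ·cosφ2=0.53927753, x=cosφ1·sinφ2-sinφ1·cosφ2·cosΔλ=-0.40605863; θ=atan2(y, x)=126.9786° ≈ 127.0°
Leg 3: φ1=-0.4358035, φ2=0.9305397, Δφ=1.3663432, Δλ=2.2498289 rad; a=sin²(Δφ/2)+cosφ1·cosφ2·sin²(Δλ/2)=0.8393272560; c=2·atan2(√a, √(1-a))=2.316725459; dist=6371·c=14759.858 ≈ 14759.9 km; running total=33664.6 km
Leg 3 bearing: y=sinΔλ·cosφ2=0.46488609, x=cosφ1·sinφ2-sinφ1·cosφ2·cosΔλ=0.56860265; θ=atan2(y, x)=39.2692° ≈ 39.3°
Leg 4: φ1=0.9305397, φ2=-0.3476748, Δφ=-1.2782146, Δλ=-3.2275850 rad; a=sin²(Δφ/2)+cosφ1·cosφ2·sin²(Δλ/2)=0.9164069067; c=2·atan2(√a, √(1-a))=2.554967928; dist=6371·c=16277.701 ≈ 16277.7 km; running total=49942.3 km
Leg 4 bearing: y=sinΔλ·cosφ2=0.08074763, x=cosφ1·sinφ2-sinφ1·cosφ2·cosΔλ=0.54763215; θ=atan2(y, x)=8.3877° ≈ 8.4°
Leg 5: φ1=-0.3476748, φ2=0.5676282, Δφ=0.9153030, Δλ=3.7811598 rad; a=sin²(Δφ/2)+cosφ1·cosφ2·sin²(Δλ/2)=0.9096140177; c=2·atan2(√a, √(1-a))=2.530859914; dist=6371·c=16124.109 ≈ 16124.1 km; running total=66066.4 km
Leg 5 bearing: y=sinΔλ·cosφ2=-0.50324959, x=cosφ1·sinφ2-sinφ1·cosφ2·cosΔλ=0.27496413; θ=atan2(y, x)=-61.3488° <0 so +360° → 298.6512° ≈ 298.7°
Leg 6: φ1=0.5676282, φ2=0.7344380, Δφ=0.1668098, Δλ=0.6832248 rad; a=sin²(Δφ/2)+cosφ1·cosφ2·sin²(Δλ/2)=0.0771750149; c=2·atan2(√a, √(1-a))=0.563014562; dist=6371·c=3586.966 ≈ 3587.0 km; running total=69653.4 km
Leg 6 bearing: y=sinΔλ·cosφ2=0.46855358, x=cosφ1·sinφ2-sinφ1·cosφ2·cosΔλ=0.25560452; θ=atan2(y, x)=61.3867° ≈ 61.4°

Leg 1: dist=3610.8 km, bearing=301.1°
Leg 2: dist=15293.9 km, bearing=127.0°
Leg 3: dist=14759.9 km, bearing=39.3°
Leg 4: dist=16277.7 km, bearing=8.4°
Leg 5: dist=16124.1 km, bearing=298.7°
Leg 6: dist=3587.0 km, bearing=61.4°
Total: 69653.4 km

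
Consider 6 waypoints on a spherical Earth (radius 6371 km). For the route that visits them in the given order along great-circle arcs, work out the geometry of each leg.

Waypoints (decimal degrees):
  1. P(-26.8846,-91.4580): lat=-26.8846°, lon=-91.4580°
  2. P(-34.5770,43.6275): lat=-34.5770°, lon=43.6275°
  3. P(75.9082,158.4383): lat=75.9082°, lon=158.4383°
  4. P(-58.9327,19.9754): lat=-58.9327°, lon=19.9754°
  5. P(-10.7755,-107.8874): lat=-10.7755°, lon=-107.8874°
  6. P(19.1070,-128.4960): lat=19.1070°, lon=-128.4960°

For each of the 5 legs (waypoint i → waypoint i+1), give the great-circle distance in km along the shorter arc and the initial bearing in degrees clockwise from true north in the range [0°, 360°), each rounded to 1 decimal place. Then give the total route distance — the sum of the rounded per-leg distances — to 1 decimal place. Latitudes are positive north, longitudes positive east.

Leg 1: dist=11705.9 km, bearing=142.9°
Leg 2: dist=14387.2 km, bearing=16.6°
Leg 3: dist=17529.1 km, bearing=295.9°
Leg 4: dist=10973.3 km, bearing=231.7°
Leg 5: dist=4017.8 km, bearing=325.7°
Total: 58613.3 km

Leg 1: φ1=-0.4692248, φ2=-0.6034825, Δφ=-0.1342577, Δλ=2.3576867 rad; a=sin²(Δφ/2)+cosφ1·cosφ2·sin²(Δλ/2)=0.6317143553; c=2·atan2(√a, √(1-a))=1.837371065; dist=6371·c=11705.891 ≈ 11705.9 km; running total=11705.9 km
Leg 1 bearing: y=sinΔλ·cosφ2=0.58133699, x=cosφ1·sinφ2-sinφ1·cosφ2·cosΔλ=-0.76983934; θ=atan2(y, x)=142.9421° ≈ 142.9°
Leg 2: φ1=-0.6034825, φ2=1.3248480, Δφ=1.9283305, Δλ=2.0038265 rad; a=sin²(Δφ/2)+cosφ1·cosφ2·sin²(Δλ/2)=0.8172783572; c=2·atan2(√a, √(1-a))=2.258231158; dist=6371·c=14387.191 ≈ 14387.2 km; running total=26093.1 km
Leg 2 bearing: y=sinΔλ·cosφ2=0.22100296, x=cosφ1·sinφ2-sinφ1·cosφ2·cosΔλ=0.74060480; θ=atan2(y, x)=16.6156° ≈ 16.6°
Leg 3: φ1=1.3248480, φ2=-1.0285697, Δφ=-2.3534177, Δλ=-2.4166335 rad; a=sin²(Δφ/2)+cosφ1·cosφ2·sin²(Δλ/2)=0.9624167048; c=2·atan2(√a, √(1-a))=2.751393721; dist=6371·c=17529.129 ≈ 17529.1 km; running total=43622.2 km
Leg 3 bearing: y=sinΔλ·cosφ2=-0.34219166, x=cosφ1·sinφ2-sinφ1·cosφ2·cosΔλ=0.16609646; θ=atan2(y, x)=-64.1085° <0 so +360° → 295.8915° ≈ 295.9°
Leg 4: φ1=-1.0285697, φ2=-0.1880680, Δφ=0.8405017, Δλ=-2.2316269 rad; a=sin²(Δφ/2)+cosφ1·cosφ2·sin²(Δλ/2)=0.5755026674; c=2·atan2(√a, √(1-a))=1.722381517; dist=6371·c=10973.293 ≈ 10973.3 km; running total=54595.5 km
Leg 4 bearing: y=sinΔλ·cosφ2=-0.77556203, x=cosφ1·sinφ2-sinφ1·cosφ2·cosΔλ=-0.61294448; θ=atan2(y, x)=-128.3201° <0 so +360° → 231.6799° ≈ 231.7°
Leg 5: φ1=-0.1880680, φ2=0.3334801, Δφ=0.5215480, Δλ=-0.3596879 rad; a=sin²(Δφ/2)+cosφ1·cosφ2·sin²(Δλ/2)=0.0961763261; c=2·atan2(√a, √(1-a))=0.630644990; dist=6371·c=4017.839 ≈ 4017.8 km; running total=58613.3 km
Leg 5 bearing: y=sinΔλ·cosφ2=-0.33259107, x=cosφ1·sinφ2-sinφ1·cosφ2·cosΔλ=0.48691780; θ=atan2(y, x)=-34.3352° <0 so +360° → 325.6648° ≈ 325.7°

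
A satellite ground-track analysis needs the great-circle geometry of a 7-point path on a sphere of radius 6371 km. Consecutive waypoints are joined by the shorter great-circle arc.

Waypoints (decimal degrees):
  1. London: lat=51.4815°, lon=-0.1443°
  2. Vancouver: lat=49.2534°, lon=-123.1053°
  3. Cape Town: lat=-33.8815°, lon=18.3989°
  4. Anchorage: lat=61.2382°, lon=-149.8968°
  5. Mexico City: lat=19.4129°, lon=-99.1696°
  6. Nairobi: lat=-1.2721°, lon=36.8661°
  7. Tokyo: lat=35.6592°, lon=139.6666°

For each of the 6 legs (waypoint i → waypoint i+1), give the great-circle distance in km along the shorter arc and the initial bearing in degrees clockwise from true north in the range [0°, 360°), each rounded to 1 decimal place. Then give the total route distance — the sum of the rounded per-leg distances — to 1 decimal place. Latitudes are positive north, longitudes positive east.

Leg 1: φ1=0.8985217, φ2=0.8596340, Δφ=-0.0388877, Δλ=-2.1460743 rad; a=sin²(Δφ/2)+cosφ1·cosφ2·sin²(Δλ/2)=0.3142016846; c=2·atan2(√a, √(1-a))=1.190068120; dist=6371·c=7581.924 ≈ 7581.9 km; running total=7581.9 km
Leg 1 bearing: y=sinΔλ·cosφ2=-0.54765454, x=cosφ1·sinφ2-sinφ1·cosφ2·cosΔλ=0.74966022; θ=atan2(y, x)=-36.1495° <0 so +360° → 323.8505° ≈ 323.9°
Leg 2: φ1=0.8596340, φ2=-0.5913437, Δφ=-1.4509777, Δλ=2.4697142 rad; a=sin²(Δφ/2)+cosφ1·cosφ2·sin²(Δλ/2)=0.9232251091; c=2·atan2(√a, √(1-a))=2.580079206; dist=6371·c=16437.685 ≈ 16437.7 km; running total=24019.6 km
Leg 2 bearing: y=sinΔλ·cosφ2=0.51675925, x=cosφ1·sinφ2-sinφ1·cosφ2·cosΔλ=0.12838188; θ=atan2(y, x)=76.0481° ≈ 76.0°
Leg 3: φ1=-0.5913437, φ2=1.0688082, Δφ=1.6601519, Δλ=-2.9373141 rad; a=sin²(Δφ/2)+cosφ1·cosφ2·sin²(Δλ/2)=0.9399285583; c=2·atan2(√a, √(1-a))=2.646357787; dist=6371·c=16859.945 ≈ 16859.9 km; running total=40879.5 km
Leg 3 bearing: y=sinΔλ·cosφ2=-0.09761039, x=cosφ1·sinφ2-sinφ1·cosφ2·cosΔλ=0.46510608; θ=atan2(y, x)=-11.8525° <0 so +360° → 348.1475° ≈ 348.1°
Leg 4: φ1=1.0688082, φ2=0.3388190, Δφ=-0.7299892, Δλ=0.8853567 rad; a=sin²(Δφ/2)+cosφ1·cosφ2·sin²(Δλ/2)=0.2106809814; c=2·atan2(√a, √(1-a))=0.953738550; dist=6371·c=6076.268 ≈ 6076.3 km; running total=46955.8 km
Leg 4 bearing: y=sinΔλ·cosφ2=0.73012924, x=cosφ1·sinφ2-sinφ1·cosφ2·cosΔλ=-0.36344094; θ=atan2(y, x)=116.4630° ≈ 116.5°
Leg 5: φ1=0.3388190, φ2=-0.0222023, Δφ=-0.3610214, Δλ=2.3742709 rad; a=sin²(Δφ/2)+cosφ1·cosφ2·sin²(Δλ/2)=0.8430317127; c=2·atan2(√a, √(1-a))=2.326860690; dist=6371·c=14824.429 ≈ 14824.4 km; running total=61780.2 km
Leg 5 bearing: y=sinΔλ·cosφ2=0.69403893, x=cosφ1·sinφ2-sinφ1·cosφ2·cosΔλ=0.21823597; θ=atan2(y, x)=72.5446° ≈ 72.5°
Leg 6: φ1=-0.0222023, φ2=0.6223704, Δφ=0.6445728, Δλ=1.7942072 rad; a=sin²(Δφ/2)+cosφ1·cosφ2·sin²(Δλ/2)=0.5964562597; c=2·atan2(√a, √(1-a))=1.764925888; dist=6371·c=11244.343 ≈ 11244.3 km; running total=73024.5 km
Leg 6 bearing: y=sinΔλ·cosφ2=0.79230617, x=cosφ1·sinφ2-sinφ1·cosφ2·cosΔλ=0.57882268; θ=atan2(y, x)=53.8498° ≈ 53.8°

Leg 1: dist=7581.9 km, bearing=323.9°
Leg 2: dist=16437.7 km, bearing=76.0°
Leg 3: dist=16859.9 km, bearing=348.1°
Leg 4: dist=6076.3 km, bearing=116.5°
Leg 5: dist=14824.4 km, bearing=72.5°
Leg 6: dist=11244.3 km, bearing=53.8°
Total: 73024.5 km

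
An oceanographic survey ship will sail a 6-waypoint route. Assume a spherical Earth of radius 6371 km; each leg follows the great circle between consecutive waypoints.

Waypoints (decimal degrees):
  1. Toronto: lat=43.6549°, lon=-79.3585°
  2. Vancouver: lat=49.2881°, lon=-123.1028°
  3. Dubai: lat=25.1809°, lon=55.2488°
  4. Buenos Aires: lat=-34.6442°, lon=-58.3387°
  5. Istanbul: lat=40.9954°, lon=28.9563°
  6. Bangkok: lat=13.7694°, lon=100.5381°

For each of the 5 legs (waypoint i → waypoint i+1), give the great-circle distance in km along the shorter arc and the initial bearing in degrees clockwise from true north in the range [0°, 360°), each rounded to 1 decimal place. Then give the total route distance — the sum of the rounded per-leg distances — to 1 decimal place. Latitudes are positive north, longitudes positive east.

Leg 1: φ1=0.7619217, φ2=0.8602396, Δφ=0.0983179, Δλ=-0.7634821 rad; a=sin²(Δφ/2)+cosφ1·cosφ2·sin²(Δλ/2)=0.0679086068; c=2·atan2(√a, √(1-a))=0.527272332; dist=6371·c=3359.252 ≈ 3359.3 km; running total=3359.3 km
Leg 1 bearing: y=sinΔλ·cosφ2=-0.45099656, x=cosφ1·sinφ2-sinφ1·cosφ2·cosΔλ=0.22313721; θ=atan2(y, x)=-63.6754° <0 so +360° → 296.3246° ≈ 296.3°
Leg 2: φ1=0.8602396, φ2=0.4394896, Δφ=-0.4207500, Δλ=3.1128226 rad; a=sin²(Δφ/2)+cosφ1·cosφ2·sin²(Δλ/2)=0.6337577202; c=2·atan2(√a, √(1-a))=1.841609894; dist=6371·c=11732.897 ≈ 11732.9 km; running total=15092.2 km
Leg 2 bearing: y=sinΔλ·cosφ2=0.02603237, x=cosφ1·sinφ2-sinφ1·cosφ2·cosΔλ=0.96320185; θ=atan2(y, x)=1.5482° ≈ 1.5°
Leg 3: φ1=0.4394896, φ2=-0.6046554, Δφ=-1.0441450, Δλ=-1.9824759 rad; a=sin²(Δφ/2)+cosφ1·cosφ2·sin²(Δλ/2)=0.7698962046; c=2·atan2(√a, √(1-a))=2.140986813; dist=6371·c=13640.227 ≈ 13640.2 km; running total=28732.4 km
Leg 3 bearing: y=sinΔλ·cosφ2=-0.75396169, x=cosφ1·sinφ2-sinφ1·cosφ2·cosΔλ=-0.37438741; θ=atan2(y, x)=-116.4072° <0 so +360° → 243.5928° ≈ 243.6°
Leg 4: φ1=-0.6046554, φ2=0.7155047, Δφ=1.3201601, Δλ=1.5235852 rad; a=sin²(Δφ/2)+cosφ1·cosφ2·sin²(Δλ/2)=0.6718082896; c=2·atan2(√a, √(1-a))=1.921561595; dist=6371·c=12242.269 ≈ 12242.3 km; running total=40974.7 km
Leg 4 bearing: y=sinΔλ·cosφ2=0.75392126, x=cosφ1·sinφ2-sinφ1·cosφ2·cosΔλ=0.55993783; θ=atan2(y, x)=53.3987° ≈ 53.4°
Leg 5: φ1=0.7155047, φ2=0.2403214, Δφ=-0.4751833, Δλ=1.2493381 rad; a=sin²(Δφ/2)+cosφ1·cosφ2·sin²(Δλ/2)=0.3061242071; c=2·atan2(√a, √(1-a))=1.172605241; dist=6371·c=7470.668 ≈ 7470.7 km; running total=48445.4 km
Leg 5 bearing: y=sinΔλ·cosφ2=0.92150934, x=cosφ1·sinφ2-sinφ1·cosφ2·cosΔλ=-0.02166201; θ=atan2(y, x)=91.3466° ≈ 91.3°

Leg 1: dist=3359.3 km, bearing=296.3°
Leg 2: dist=11732.9 km, bearing=1.5°
Leg 3: dist=13640.2 km, bearing=243.6°
Leg 4: dist=12242.3 km, bearing=53.4°
Leg 5: dist=7470.7 km, bearing=91.3°
Total: 48445.4 km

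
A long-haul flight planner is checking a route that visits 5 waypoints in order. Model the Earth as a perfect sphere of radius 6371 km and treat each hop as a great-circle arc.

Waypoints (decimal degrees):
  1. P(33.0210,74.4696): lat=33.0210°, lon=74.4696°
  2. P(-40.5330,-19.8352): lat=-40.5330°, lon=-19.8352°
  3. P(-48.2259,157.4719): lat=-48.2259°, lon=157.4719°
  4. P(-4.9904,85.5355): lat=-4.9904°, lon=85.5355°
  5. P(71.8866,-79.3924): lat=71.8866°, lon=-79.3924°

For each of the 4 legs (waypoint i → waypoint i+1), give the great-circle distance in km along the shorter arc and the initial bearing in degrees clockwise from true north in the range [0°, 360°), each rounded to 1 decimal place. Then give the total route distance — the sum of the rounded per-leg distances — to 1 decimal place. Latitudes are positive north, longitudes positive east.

Leg 1: dist=12643.1 km, bearing=235.9°
Leg 2: dist=10142.0 km, bearing=178.2°
Leg 3: dist=8261.4 km, bearing=280.3°
Leg 4: dist=12502.9 km, bearing=355.0°
Total: 43549.4 km

Leg 1: φ1=0.5763252, φ2=-0.7074343, Δφ=-1.2837595, Δλ=-1.6459293 rad; a=sin²(Δφ/2)+cosφ1·cosφ2·sin²(Δλ/2)=0.7009937474; c=2·atan2(√a, √(1-a))=1.984482736; dist=6371·c=12643.140 ≈ 12643.1 km; running total=12643.1 km
Leg 1 bearing: y=sinΔλ·cosφ2=-0.75788762, x=cosφ1·sinφ2-sinφ1·cosφ2·cosΔλ=-0.51382138; θ=atan2(y, x)=-124.1359° <0 so +360° → 235.8641° ≈ 235.9°
Leg 2: φ1=-0.7074343, φ2=-0.8417007, Δφ=-0.1342664, Δλ=3.0945927 rad; a=sin²(Δφ/2)+cosφ1·cosφ2·sin²(Δλ/2)=0.5105502250; c=2·atan2(√a, √(1-a))=1.591898343; dist=6371·c=10141.984 ≈ 10142.0 km; running total=22785.1 km
Leg 2 bearing: y=sinΔλ·cosφ2=0.03129964, x=cosφ1·sinφ2-sinφ1·cosφ2·cosΔλ=-0.99928730; θ=atan2(y, x)=178.2060° ≈ 178.2°
Leg 3: φ1=-0.8417007, φ2=-0.0870989, Δφ=0.7546018, Δλ=-1.2555270 rad; a=sin²(Δφ/2)+cosφ1·cosφ2·sin²(Δλ/2)=0.3646699378; c=2·atan2(√a, √(1-a))=1.296717643; dist=6371·c=8261.388 ≈ 8261.4 km; running total=31046.5 km
Leg 3 bearing: y=sinΔλ·cosφ2=-0.94710903, x=cosφ1·sinφ2-sinφ1·cosφ2·cosΔλ=0.17241687; θ=atan2(y, x)=-79.6826° <0 so +360° → 280.3174° ≈ 280.3°
Leg 4: φ1=-0.0870989, φ2=1.2546579, Δφ=1.3417568, Δλ=-2.8785349 rad; a=sin²(Δφ/2)+cosφ1·cosφ2·sin²(Δλ/2)=0.6908717751; c=2·atan2(√a, √(1-a))=1.962478302; dist=6371·c=12502.949 ≈ 12502.9 km; running total=43549.4 km
Leg 4 bearing: y=sinΔλ·cosφ2=-0.08084435, x=cosφ1·sinφ2-sinφ1·cosφ2·cosΔλ=0.92072583; θ=atan2(y, x)=-5.0180° <0 so +360° → 354.9820° ≈ 355.0°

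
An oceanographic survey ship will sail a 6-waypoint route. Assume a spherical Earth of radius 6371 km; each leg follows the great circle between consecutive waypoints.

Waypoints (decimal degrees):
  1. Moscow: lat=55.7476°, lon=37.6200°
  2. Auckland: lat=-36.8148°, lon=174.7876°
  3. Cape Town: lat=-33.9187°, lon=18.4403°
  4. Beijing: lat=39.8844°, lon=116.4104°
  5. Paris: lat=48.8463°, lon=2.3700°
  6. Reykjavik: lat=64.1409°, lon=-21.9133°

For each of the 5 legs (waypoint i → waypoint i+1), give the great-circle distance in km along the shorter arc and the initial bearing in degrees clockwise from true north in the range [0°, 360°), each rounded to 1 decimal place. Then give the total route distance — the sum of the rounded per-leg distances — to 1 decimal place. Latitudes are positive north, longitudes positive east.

Leg 1: φ1=0.9729792, φ2=-0.6425395, Δφ=-1.6155186, Δλ=2.3940262 rad; a=sin²(Δφ/2)+cosφ1·cosφ2·sin²(Δλ/2)=0.9128731434; c=2·atan2(√a, √(1-a))=2.542320354; dist=6371·c=16197.123 ≈ 16197.1 km; running total=16197.1 km
Leg 1 bearing: y=sinΔλ·cosφ2=0.54427690, x=cosφ1·sinφ2-sinφ1·cosφ2·cosΔλ=0.14800583; θ=atan2(y, x)=74.7873° ≈ 74.8°
Leg 2: φ1=-0.6425395, φ2=-0.5919930, Δφ=0.0505465, Δλ=-2.7287752 rad; a=sin²(Δφ/2)+cosφ1·cosφ2·sin²(Δλ/2)=0.6370769054; c=2·atan2(√a, √(1-a))=1.848506017; dist=6371·c=11776.832 ≈ 11776.8 km; running total=27973.9 km
Leg 2 bearing: y=sinΔλ·cosφ2=-0.33292101, x=cosφ1·sinφ2-sinφ1·cosφ2·cosΔλ=-0.90222131; θ=atan2(y, x)=-159.7459° <0 so +360° → 200.2541° ≈ 200.3°
Leg 3: φ1=-0.5919930, φ2=0.6961141, Δφ=1.2881071, Δλ=1.7099008 rad; a=sin²(Δφ/2)+cosφ1·cosφ2·sin²(Δλ/2)=0.7230568004; c=2·atan2(√a, √(1-a))=2.033214482; dist=6371·c=12953.609 ≈ 12953.6 km; running total=40927.5 km
Leg 3 bearing: y=sinΔλ·cosφ2=0.75992770, x=cosφ1·sinφ2-sinφ1·cosφ2·cosΔλ=0.47274998; θ=atan2(y, x)=58.1143° ≈ 58.1°
Leg 4: φ1=0.6961141, φ2=0.8525288, Δφ=0.1564147, Δλ=-1.9903805 rad; a=sin²(Δφ/2)+cosφ1·cosφ2·sin²(Δλ/2)=0.3614477780; c=2·atan2(√a, √(1-a))=1.290017101; dist=6371·c=8218.699 ≈ 8218.7 km; running total=49146.2 km
Leg 4 bearing: y=sinΔλ·cosφ2=-0.60099823, x=cosφ1·sinφ2-sinφ1·cosφ2·cosΔλ=0.74967610; θ=atan2(y, x)=-38.7184° <0 so +360° → 321.2816° ≈ 321.3°
Leg 5: φ1=0.8525288, φ2=1.1194699, Δφ=0.2669411, Δλ=-0.4238235 rad; a=sin²(Δφ/2)+cosφ1·cosφ2·sin²(Δλ/2)=0.0304065381; c=2·atan2(√a, √(1-a))=0.350541419; dist=6371·c=2233.299 ≈ 2233.3 km; running total=51379.5 km
Leg 5 bearing: y=sinΔλ·cosφ2=-0.17937004, x=cosφ1·sinφ2-sinφ1·cosφ2·cosΔλ=0.29283837; θ=atan2(y, x)=-31.4884° <0 so +360° → 328.5116° ≈ 328.5°

Leg 1: dist=16197.1 km, bearing=74.8°
Leg 2: dist=11776.8 km, bearing=200.3°
Leg 3: dist=12953.6 km, bearing=58.1°
Leg 4: dist=8218.7 km, bearing=321.3°
Leg 5: dist=2233.3 km, bearing=328.5°
Total: 51379.5 km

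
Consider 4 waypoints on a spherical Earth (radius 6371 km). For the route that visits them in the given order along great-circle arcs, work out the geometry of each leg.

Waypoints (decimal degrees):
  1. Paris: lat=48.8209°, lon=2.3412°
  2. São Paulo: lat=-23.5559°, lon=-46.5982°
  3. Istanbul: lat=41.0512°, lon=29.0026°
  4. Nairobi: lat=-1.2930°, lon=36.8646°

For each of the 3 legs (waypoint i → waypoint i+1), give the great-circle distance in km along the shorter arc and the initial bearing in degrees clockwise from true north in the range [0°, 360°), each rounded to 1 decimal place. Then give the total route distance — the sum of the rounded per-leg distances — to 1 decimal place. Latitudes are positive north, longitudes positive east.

Leg 1: dist=9397.2 km, bearing=224.0°
Leg 2: dist=10585.3 km, bearing=47.2°
Leg 3: dist=4775.1 km, bearing=168.4°
Total: 24757.6 km

Leg 1: φ1=0.8520854, φ2=-0.4111280, Δφ=-1.2632135, Δλ=-0.8541537 rad; a=sin²(Δφ/2)+cosφ1·cosφ2·sin²(Δλ/2)=0.4521740334; c=2·atan2(√a, √(1-a))=1.474997932; dist=6371·c=9397.212 ≈ 9397.2 km; running total=9397.2 km
Leg 1 bearing: y=sinΔλ·cosφ2=-0.69118363, x=cosφ1·sinφ2-sinφ1·cosφ2·cosΔλ=-0.71632109; θ=atan2(y, x)=-136.0232° <0 so +360° → 223.9768° ≈ 224.0°
Leg 2: φ1=-0.4111280, φ2=0.7164786, Δφ=1.1276066, Δλ=1.3194829 rad; a=sin²(Δφ/2)+cosφ1·cosφ2·sin²(Δλ/2)=0.5452768092; c=2·atan2(√a, √(1-a))=1.661474160; dist=6371·c=10585.252 ≈ 10585.3 km; running total=19982.5 km
Leg 2 bearing: y=sinΔλ·cosφ2=0.73043348, x=cosφ1·sinφ2-sinφ1·cosφ2·cosΔλ=0.67695419; θ=atan2(y, x)=47.1761° ≈ 47.2°
Leg 3: φ1=0.7164786, φ2=-0.0225671, Δφ=-0.7390457, Δλ=0.1372178 rad; a=sin²(Δφ/2)+cosφ1·cosφ2·sin²(Δλ/2)=0.1339874795; c=2·atan2(√a, √(1-a))=0.749506687; dist=6371·c=4775.107 ≈ 4775.1 km; running total=24757.6 km
Leg 3 bearing: y=sinΔλ·cosφ2=0.13675276, x=cosφ1·sinφ2-sinφ1·cosφ2·cosΔλ=-0.66741143; θ=atan2(y, x)=168.4204° ≈ 168.4°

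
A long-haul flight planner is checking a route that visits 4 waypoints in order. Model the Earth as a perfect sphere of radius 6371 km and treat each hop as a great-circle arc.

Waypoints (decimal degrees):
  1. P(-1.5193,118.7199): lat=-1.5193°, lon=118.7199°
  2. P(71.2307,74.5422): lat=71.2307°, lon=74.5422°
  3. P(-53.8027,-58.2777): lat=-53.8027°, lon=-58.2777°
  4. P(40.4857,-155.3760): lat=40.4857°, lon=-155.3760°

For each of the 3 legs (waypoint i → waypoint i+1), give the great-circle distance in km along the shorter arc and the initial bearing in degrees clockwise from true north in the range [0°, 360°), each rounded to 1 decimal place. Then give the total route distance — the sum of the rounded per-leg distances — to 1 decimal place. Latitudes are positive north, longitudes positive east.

Leg 1: φ1=-0.0265168, φ2=1.2432102, Δφ=1.2697270, Δλ=-0.7710463 rad; a=sin²(Δφ/2)+cosφ1·cosφ2·sin²(Δλ/2)=0.3972127702; c=2·atan2(√a, √(1-a))=1.363745659; dist=6371·c=8688.424 ≈ 8688.4 km; running total=8688.4 km
Leg 1 bearing: y=sinΔλ·cosφ2=-0.22422894, x=cosφ1·sinφ2-sinφ1·cosφ2·cosΔλ=0.95260722; θ=atan2(y, x)=-13.2454° <0 so +360° → 346.7546° ≈ 346.8°
Leg 2: φ1=1.2432102, φ2=-0.9390343, Δφ=-2.1822445, Δλ=-2.3181446 rad; a=sin²(Δφ/2)+cosφ1·cosφ2·sin²(Δλ/2)=0.9466149469; c=2·atan2(√a, √(1-a))=2.675274933; dist=6371·c=17044.177 ≈ 17044.2 km; running total=25732.6 km
Leg 2 bearing: y=sinΔλ·cosφ2=-0.43317772, x=cosφ1·sinφ2-sinφ1·cosφ2·cosΔλ=0.12040522; θ=atan2(y, x)=-74.4663° <0 so +360° → 285.5337° ≈ 285.5°
Leg 3: φ1=-0.9390343, φ2=0.7066088, Δφ=1.6456430, Δλ=-1.6946850 rad; a=sin²(Δφ/2)+cosφ1·cosφ2·sin²(Δλ/2)=0.7897240841; c=2·atan2(√a, √(1-a))=2.188847768; dist=6371·c=13945.149 ≈ 13945.1 km; running total=39677.7 km
Leg 3 bearing: y=sinΔλ·cosφ2=-0.75473874, x=cosφ1·sinφ2-sinφ1·cosφ2·cosΔλ=0.30758618; θ=atan2(y, x)=-67.8271° <0 so +360° → 292.1729° ≈ 292.2°

Leg 1: dist=8688.4 km, bearing=346.8°
Leg 2: dist=17044.2 km, bearing=285.5°
Leg 3: dist=13945.1 km, bearing=292.2°
Total: 39677.7 km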